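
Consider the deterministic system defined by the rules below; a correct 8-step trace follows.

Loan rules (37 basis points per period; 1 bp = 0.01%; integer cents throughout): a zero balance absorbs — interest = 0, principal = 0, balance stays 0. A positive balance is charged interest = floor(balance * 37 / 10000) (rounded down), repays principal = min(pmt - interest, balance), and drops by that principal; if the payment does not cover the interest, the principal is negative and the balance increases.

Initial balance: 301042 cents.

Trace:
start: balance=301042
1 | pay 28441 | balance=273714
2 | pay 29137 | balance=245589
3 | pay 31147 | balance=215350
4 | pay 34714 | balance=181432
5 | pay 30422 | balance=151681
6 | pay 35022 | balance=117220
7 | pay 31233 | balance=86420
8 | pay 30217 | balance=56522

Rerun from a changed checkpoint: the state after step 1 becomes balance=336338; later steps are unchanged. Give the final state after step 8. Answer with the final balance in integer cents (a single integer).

120787

state after step 1 := balance=336338
2 | pay 29137 | balance=308445
3 | pay 31147 | balance=278439
4 | pay 34714 | balance=244755
5 | pay 30422 | balance=215238
6 | pay 35022 | balance=181012
7 | pay 31233 | balance=150448
8 | pay 30217 | balance=120787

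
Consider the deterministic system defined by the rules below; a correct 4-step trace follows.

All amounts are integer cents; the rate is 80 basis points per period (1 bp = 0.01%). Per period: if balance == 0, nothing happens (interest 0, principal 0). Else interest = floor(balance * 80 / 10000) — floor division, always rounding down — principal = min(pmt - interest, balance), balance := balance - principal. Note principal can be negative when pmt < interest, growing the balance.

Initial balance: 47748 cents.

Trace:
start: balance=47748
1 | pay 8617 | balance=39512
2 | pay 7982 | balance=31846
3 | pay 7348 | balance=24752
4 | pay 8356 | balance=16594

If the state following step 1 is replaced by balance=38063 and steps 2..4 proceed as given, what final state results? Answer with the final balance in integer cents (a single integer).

state after step 1 := balance=38063
2 | pay 7982 | balance=30385
3 | pay 7348 | balance=23280
4 | pay 8356 | balance=15110

15110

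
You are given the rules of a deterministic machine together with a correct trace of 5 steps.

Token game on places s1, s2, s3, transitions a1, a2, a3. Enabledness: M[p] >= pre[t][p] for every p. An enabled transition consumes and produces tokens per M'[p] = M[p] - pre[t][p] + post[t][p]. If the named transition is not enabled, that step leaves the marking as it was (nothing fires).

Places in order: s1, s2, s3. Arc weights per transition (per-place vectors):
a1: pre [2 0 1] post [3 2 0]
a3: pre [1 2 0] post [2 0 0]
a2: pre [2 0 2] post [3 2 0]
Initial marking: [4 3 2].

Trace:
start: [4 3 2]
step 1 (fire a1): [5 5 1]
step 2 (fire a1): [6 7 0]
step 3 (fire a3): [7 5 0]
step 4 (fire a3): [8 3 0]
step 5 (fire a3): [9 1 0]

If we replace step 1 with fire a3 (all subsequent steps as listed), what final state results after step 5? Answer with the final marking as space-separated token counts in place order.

(re-executing from step 1 with the substitution; state before step 1: [4 3 2])
step 1 (fire a3): [5 1 2]
step 2 (fire a1): [6 3 1]
step 3 (fire a3): [7 1 1]
step 4 (fire a3): [7 1 1]
step 5 (fire a3): [7 1 1]

7 1 1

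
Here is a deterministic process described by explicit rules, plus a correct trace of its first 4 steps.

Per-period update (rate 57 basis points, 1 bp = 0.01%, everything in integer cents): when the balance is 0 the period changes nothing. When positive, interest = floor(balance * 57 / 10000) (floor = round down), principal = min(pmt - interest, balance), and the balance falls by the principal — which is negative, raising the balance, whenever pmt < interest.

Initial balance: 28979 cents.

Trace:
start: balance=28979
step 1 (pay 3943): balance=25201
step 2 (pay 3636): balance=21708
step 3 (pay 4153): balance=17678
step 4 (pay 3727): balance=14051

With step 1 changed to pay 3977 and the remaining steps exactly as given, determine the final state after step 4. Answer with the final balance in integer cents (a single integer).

14017

(re-executing from step 1 with the substitution; state before step 1: balance=28979)
step 1 (pay 3977): balance=25167
step 2 (pay 3636): balance=21674
step 3 (pay 4153): balance=17644
step 4 (pay 3727): balance=14017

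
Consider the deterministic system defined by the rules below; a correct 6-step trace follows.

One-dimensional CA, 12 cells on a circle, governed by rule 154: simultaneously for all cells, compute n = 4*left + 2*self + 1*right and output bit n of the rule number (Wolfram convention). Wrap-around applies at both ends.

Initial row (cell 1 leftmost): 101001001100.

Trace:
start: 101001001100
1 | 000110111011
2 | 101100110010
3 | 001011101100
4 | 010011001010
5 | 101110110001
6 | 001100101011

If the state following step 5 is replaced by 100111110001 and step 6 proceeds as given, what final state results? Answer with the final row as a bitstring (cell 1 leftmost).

state after step 5 := 100111110001
6 | 011111101011

011111101011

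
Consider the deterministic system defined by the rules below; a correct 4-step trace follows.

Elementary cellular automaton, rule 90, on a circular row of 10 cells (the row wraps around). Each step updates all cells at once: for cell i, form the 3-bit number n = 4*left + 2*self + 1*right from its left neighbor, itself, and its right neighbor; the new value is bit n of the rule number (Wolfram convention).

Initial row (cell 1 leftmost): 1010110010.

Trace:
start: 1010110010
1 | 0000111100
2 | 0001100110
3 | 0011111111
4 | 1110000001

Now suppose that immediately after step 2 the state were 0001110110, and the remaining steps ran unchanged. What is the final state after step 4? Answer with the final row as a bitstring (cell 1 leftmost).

state after step 2 := 0001110110
3 | 0011010111
4 | 1111000101

1111000101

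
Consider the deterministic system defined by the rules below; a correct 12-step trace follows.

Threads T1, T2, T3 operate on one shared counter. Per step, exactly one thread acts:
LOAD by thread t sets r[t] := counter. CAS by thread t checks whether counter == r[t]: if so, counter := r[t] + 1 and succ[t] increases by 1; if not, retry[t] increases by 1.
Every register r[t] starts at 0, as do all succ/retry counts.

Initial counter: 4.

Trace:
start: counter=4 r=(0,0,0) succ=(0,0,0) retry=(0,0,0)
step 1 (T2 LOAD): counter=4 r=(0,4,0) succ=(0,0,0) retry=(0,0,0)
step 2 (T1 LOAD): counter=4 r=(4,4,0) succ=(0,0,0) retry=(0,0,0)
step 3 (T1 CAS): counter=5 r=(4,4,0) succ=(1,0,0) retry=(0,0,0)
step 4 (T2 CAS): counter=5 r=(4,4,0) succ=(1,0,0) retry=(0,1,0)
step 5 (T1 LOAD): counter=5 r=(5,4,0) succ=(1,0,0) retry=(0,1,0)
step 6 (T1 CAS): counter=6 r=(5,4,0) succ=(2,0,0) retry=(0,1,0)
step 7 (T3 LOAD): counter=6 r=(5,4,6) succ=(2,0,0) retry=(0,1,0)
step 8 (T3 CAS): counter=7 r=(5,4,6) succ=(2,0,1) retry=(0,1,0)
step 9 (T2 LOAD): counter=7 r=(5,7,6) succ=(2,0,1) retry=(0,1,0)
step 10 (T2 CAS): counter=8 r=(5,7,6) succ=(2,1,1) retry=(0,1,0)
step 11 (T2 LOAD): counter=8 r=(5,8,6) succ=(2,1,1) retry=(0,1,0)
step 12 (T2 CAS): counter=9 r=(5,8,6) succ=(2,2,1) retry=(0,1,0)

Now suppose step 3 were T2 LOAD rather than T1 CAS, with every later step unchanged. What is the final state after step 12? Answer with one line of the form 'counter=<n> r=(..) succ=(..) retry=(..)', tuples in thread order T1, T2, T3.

(re-executing from step 3 with the substitution; state before step 3: counter=4 r=(4,4,0) succ=(0,0,0) retry=(0,0,0))
step 3 (T2 LOAD): counter=4 r=(4,4,0) succ=(0,0,0) retry=(0,0,0)
step 4 (T2 CAS): counter=5 r=(4,4,0) succ=(0,1,0) retry=(0,0,0)
step 5 (T1 LOAD): counter=5 r=(5,4,0) succ=(0,1,0) retry=(0,0,0)
step 6 (T1 CAS): counter=6 r=(5,4,0) succ=(1,1,0) retry=(0,0,0)
step 7 (T3 LOAD): counter=6 r=(5,4,6) succ=(1,1,0) retry=(0,0,0)
step 8 (T3 CAS): counter=7 r=(5,4,6) succ=(1,1,1) retry=(0,0,0)
step 9 (T2 LOAD): counter=7 r=(5,7,6) succ=(1,1,1) retry=(0,0,0)
step 10 (T2 CAS): counter=8 r=(5,7,6) succ=(1,2,1) retry=(0,0,0)
step 11 (T2 LOAD): counter=8 r=(5,8,6) succ=(1,2,1) retry=(0,0,0)
step 12 (T2 CAS): counter=9 r=(5,8,6) succ=(1,3,1) retry=(0,0,0)

counter=9 r=(5,8,6) succ=(1,3,1) retry=(0,0,0)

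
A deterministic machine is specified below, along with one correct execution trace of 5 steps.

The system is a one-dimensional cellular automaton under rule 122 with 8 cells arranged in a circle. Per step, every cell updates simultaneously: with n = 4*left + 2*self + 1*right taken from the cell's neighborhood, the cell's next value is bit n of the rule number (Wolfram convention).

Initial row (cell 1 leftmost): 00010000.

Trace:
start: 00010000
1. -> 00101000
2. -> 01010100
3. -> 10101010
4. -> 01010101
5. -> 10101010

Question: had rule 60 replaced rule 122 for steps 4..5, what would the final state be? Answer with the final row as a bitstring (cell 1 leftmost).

(re-executing steps 4..5 under rule 60; state before step 4: 10101010)
4. -> 11111111
5. -> 00000000

00000000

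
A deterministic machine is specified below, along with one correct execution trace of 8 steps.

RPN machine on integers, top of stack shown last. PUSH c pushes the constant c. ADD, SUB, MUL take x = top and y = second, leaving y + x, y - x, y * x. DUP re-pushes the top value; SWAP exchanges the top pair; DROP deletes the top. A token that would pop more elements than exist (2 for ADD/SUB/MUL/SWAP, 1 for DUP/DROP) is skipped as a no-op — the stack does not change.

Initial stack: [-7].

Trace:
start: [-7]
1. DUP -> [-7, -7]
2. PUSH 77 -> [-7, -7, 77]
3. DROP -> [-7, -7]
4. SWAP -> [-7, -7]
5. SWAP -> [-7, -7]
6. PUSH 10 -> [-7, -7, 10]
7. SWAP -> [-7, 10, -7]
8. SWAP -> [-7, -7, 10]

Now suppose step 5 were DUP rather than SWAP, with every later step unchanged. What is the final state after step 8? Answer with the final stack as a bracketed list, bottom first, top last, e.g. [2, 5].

(re-executing from step 5 with the substitution; state before step 5: [-7, -7])
5. DUP -> [-7, -7, -7]
6. PUSH 10 -> [-7, -7, -7, 10]
7. SWAP -> [-7, -7, 10, -7]
8. SWAP -> [-7, -7, -7, 10]

[-7, -7, -7, 10]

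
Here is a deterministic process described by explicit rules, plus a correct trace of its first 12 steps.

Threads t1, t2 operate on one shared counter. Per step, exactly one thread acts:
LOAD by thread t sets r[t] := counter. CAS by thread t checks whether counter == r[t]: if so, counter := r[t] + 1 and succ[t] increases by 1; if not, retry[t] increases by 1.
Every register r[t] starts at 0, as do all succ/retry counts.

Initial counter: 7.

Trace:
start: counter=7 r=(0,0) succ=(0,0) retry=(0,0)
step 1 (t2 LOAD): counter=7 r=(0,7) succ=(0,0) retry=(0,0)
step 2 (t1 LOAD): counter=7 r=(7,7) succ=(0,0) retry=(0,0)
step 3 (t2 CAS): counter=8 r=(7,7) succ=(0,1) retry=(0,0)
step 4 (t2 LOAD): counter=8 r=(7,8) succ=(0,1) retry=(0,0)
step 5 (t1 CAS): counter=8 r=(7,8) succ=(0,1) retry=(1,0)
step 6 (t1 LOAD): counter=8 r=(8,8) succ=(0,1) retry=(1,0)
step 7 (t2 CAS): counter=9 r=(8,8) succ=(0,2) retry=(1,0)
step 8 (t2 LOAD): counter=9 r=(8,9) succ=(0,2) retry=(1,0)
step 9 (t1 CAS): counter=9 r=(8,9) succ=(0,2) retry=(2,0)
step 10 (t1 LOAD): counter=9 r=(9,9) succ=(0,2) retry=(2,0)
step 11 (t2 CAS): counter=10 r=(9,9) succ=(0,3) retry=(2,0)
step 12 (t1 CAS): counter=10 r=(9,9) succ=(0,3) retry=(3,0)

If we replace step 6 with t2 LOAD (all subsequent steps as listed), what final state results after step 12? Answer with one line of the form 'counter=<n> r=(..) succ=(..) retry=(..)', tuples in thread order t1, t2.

counter=10 r=(9,9) succ=(0,3) retry=(3,0)

(re-executing from step 6 with the substitution; state before step 6: counter=8 r=(7,8) succ=(0,1) retry=(1,0))
step 6 (t2 LOAD): counter=8 r=(7,8) succ=(0,1) retry=(1,0)
step 7 (t2 CAS): counter=9 r=(7,8) succ=(0,2) retry=(1,0)
step 8 (t2 LOAD): counter=9 r=(7,9) succ=(0,2) retry=(1,0)
step 9 (t1 CAS): counter=9 r=(7,9) succ=(0,2) retry=(2,0)
step 10 (t1 LOAD): counter=9 r=(9,9) succ=(0,2) retry=(2,0)
step 11 (t2 CAS): counter=10 r=(9,9) succ=(0,3) retry=(2,0)
step 12 (t1 CAS): counter=10 r=(9,9) succ=(0,3) retry=(3,0)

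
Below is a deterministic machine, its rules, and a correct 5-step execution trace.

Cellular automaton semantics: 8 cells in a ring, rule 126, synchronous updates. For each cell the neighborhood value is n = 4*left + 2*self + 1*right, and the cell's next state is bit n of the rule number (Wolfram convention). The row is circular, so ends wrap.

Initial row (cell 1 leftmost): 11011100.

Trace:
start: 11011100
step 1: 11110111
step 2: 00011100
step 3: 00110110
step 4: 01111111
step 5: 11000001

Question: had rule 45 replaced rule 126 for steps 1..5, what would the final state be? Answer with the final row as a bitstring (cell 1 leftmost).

00101100

(re-executing steps 1..5 under rule 45; state before step 1: 11011100)
step 1: 10110000
step 2: 11100110
step 3: 10000101
step 4: 00110111
step 5: 00101100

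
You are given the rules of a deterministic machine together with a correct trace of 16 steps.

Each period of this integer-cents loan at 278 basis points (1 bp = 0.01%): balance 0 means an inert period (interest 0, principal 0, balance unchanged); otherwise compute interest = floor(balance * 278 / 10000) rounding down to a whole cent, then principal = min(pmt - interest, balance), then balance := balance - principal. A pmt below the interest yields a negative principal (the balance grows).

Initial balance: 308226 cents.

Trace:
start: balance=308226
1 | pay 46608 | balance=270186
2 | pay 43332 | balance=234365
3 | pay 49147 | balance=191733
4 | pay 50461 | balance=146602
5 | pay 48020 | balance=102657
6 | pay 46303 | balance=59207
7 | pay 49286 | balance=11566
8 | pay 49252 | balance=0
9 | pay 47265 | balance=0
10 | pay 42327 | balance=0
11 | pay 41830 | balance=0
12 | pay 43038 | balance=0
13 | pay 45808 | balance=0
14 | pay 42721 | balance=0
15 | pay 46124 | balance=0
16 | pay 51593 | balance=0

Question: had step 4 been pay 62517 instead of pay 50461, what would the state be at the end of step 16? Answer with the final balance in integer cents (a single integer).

(re-executing from step 4 with the substitution; state before step 4: balance=191733)
4 | pay 62517 | balance=134546
5 | pay 48020 | balance=90266
6 | pay 46303 | balance=46472
7 | pay 49286 | balance=0
8 | pay 49252 | balance=0
9 | pay 47265 | balance=0
10 | pay 42327 | balance=0
11 | pay 41830 | balance=0
12 | pay 43038 | balance=0
13 | pay 45808 | balance=0
14 | pay 42721 | balance=0
15 | pay 46124 | balance=0
16 | pay 51593 | balance=0

0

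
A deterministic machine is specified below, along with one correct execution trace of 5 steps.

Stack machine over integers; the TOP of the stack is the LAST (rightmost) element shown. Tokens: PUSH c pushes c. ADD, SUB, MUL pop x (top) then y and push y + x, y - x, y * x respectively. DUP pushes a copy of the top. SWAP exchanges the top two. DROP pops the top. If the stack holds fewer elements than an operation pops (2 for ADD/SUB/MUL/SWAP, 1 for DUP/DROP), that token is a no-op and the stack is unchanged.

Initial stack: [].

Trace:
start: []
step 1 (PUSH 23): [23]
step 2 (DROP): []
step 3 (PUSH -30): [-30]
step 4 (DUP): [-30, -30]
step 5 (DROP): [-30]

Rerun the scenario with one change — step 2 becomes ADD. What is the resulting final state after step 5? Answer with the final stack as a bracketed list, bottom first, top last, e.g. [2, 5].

[23, -30]

(re-executing from step 2 with the substitution; state before step 2: [23])
step 2 (ADD): [23]
step 3 (PUSH -30): [23, -30]
step 4 (DUP): [23, -30, -30]
step 5 (DROP): [23, -30]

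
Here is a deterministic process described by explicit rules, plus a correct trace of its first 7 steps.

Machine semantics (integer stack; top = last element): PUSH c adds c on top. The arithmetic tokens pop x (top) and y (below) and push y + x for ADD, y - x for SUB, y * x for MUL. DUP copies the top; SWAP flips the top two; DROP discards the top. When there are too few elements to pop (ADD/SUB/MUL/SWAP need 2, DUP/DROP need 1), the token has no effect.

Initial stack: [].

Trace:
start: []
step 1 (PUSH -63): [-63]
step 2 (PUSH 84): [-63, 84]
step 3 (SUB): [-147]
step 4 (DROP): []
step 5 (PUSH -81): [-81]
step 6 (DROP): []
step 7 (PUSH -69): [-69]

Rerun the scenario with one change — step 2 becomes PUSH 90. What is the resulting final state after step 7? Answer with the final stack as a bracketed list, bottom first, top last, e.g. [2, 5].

(re-executing from step 2 with the substitution; state before step 2: [-63])
step 2 (PUSH 90): [-63, 90]
step 3 (SUB): [-153]
step 4 (DROP): []
step 5 (PUSH -81): [-81]
step 6 (DROP): []
step 7 (PUSH -69): [-69]

[-69]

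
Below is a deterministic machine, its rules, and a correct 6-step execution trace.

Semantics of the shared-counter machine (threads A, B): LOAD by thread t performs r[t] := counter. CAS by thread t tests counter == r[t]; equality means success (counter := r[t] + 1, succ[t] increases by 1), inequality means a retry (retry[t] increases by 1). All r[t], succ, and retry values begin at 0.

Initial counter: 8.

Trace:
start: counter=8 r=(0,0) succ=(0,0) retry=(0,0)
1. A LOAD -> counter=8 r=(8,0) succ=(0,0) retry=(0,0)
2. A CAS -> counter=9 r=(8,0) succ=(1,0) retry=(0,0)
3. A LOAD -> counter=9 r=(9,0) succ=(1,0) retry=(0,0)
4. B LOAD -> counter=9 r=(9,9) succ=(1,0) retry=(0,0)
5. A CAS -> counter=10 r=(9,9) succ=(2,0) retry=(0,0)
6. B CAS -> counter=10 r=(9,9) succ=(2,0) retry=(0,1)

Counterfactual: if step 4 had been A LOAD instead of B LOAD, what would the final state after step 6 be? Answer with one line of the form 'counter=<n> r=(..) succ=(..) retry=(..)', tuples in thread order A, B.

counter=10 r=(9,0) succ=(2,0) retry=(0,1)

(re-executing from step 4 with the substitution; state before step 4: counter=9 r=(9,0) succ=(1,0) retry=(0,0))
4. A LOAD -> counter=9 r=(9,0) succ=(1,0) retry=(0,0)
5. A CAS -> counter=10 r=(9,0) succ=(2,0) retry=(0,0)
6. B CAS -> counter=10 r=(9,0) succ=(2,0) retry=(0,1)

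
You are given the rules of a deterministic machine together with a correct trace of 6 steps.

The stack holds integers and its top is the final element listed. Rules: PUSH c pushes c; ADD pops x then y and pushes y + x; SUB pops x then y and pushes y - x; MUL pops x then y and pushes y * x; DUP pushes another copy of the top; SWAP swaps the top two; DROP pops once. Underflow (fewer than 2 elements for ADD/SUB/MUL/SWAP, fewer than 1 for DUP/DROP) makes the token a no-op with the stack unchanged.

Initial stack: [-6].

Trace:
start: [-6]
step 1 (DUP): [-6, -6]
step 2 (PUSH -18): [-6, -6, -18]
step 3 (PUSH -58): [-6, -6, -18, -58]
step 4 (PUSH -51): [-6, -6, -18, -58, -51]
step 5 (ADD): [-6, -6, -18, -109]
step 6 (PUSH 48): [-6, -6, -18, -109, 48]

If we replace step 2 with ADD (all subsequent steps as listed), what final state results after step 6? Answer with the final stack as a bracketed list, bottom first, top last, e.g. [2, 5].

[-12, -109, 48]

(re-executing from step 2 with the substitution; state before step 2: [-6, -6])
step 2 (ADD): [-12]
step 3 (PUSH -58): [-12, -58]
step 4 (PUSH -51): [-12, -58, -51]
step 5 (ADD): [-12, -109]
step 6 (PUSH 48): [-12, -109, 48]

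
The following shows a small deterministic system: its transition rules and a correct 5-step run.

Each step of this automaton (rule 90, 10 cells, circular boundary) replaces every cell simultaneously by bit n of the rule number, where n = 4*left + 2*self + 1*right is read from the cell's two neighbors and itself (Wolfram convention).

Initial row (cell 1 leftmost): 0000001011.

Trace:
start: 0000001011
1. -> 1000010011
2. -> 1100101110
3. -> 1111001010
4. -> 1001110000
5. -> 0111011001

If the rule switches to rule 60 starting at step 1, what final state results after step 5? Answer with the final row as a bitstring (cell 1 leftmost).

(re-executing steps 1..5 under rule 60; state before step 1: 0000001011)
1. -> 1000001110
2. -> 1100001001
3. -> 0010001101
4. -> 1011001011
5. -> 0110101110

0110101110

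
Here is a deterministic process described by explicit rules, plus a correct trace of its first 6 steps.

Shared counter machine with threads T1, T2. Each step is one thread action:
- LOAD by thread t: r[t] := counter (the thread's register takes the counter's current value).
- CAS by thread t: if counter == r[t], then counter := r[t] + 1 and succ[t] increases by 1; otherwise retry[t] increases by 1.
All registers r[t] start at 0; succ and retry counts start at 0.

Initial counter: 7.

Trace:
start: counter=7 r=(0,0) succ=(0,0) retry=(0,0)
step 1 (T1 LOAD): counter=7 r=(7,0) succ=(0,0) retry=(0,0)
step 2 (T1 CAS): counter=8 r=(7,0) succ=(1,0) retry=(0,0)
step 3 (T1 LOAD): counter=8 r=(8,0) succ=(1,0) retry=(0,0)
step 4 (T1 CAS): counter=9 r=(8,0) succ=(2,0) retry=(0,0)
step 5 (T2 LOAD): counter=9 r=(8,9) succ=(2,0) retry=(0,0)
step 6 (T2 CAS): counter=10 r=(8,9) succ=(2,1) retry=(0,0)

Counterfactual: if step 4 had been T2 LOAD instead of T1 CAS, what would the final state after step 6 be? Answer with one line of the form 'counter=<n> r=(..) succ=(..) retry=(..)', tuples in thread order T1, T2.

(re-executing from step 4 with the substitution; state before step 4: counter=8 r=(8,0) succ=(1,0) retry=(0,0))
step 4 (T2 LOAD): counter=8 r=(8,8) succ=(1,0) retry=(0,0)
step 5 (T2 LOAD): counter=8 r=(8,8) succ=(1,0) retry=(0,0)
step 6 (T2 CAS): counter=9 r=(8,8) succ=(1,1) retry=(0,0)

counter=9 r=(8,8) succ=(1,1) retry=(0,0)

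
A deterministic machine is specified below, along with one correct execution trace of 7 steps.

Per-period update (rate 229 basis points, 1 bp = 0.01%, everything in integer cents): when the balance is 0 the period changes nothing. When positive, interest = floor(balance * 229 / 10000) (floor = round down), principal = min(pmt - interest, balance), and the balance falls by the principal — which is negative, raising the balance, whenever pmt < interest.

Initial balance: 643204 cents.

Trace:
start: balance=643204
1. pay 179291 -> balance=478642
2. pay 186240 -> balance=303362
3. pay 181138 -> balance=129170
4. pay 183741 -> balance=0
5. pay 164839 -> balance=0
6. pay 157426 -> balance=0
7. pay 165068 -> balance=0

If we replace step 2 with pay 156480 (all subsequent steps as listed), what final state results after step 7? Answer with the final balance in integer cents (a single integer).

(re-executing from step 2 with the substitution; state before step 2: balance=478642)
2. pay 156480 -> balance=333122
3. pay 181138 -> balance=159612
4. pay 183741 -> balance=0
5. pay 164839 -> balance=0
6. pay 157426 -> balance=0
7. pay 165068 -> balance=0

0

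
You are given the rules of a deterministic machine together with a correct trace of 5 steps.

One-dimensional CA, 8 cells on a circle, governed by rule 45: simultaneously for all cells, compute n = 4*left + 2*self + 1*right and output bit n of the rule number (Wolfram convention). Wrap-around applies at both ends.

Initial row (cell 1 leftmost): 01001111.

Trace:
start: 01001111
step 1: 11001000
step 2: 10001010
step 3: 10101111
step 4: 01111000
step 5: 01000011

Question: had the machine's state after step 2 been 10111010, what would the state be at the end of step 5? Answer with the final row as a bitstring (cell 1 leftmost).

state after step 2 := 10111010
step 3: 11100111
step 4: 00000100
step 5: 11110101

11110101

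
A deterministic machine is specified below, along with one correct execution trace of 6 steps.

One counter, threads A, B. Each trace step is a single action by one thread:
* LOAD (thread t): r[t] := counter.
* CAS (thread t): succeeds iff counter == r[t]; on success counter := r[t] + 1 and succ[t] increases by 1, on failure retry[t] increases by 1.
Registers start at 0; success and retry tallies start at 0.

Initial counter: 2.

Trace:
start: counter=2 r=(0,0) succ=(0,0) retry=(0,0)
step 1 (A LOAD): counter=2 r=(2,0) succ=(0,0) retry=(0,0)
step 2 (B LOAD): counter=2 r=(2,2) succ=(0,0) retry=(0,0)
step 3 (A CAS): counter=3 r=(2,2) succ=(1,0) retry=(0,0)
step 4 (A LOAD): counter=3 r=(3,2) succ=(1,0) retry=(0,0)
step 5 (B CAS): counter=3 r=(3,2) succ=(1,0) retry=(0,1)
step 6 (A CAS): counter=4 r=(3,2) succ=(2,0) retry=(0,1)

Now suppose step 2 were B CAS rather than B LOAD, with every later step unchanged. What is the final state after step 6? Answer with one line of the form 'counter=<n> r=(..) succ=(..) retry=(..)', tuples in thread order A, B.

(re-executing from step 2 with the substitution; state before step 2: counter=2 r=(2,0) succ=(0,0) retry=(0,0))
step 2 (B CAS): counter=2 r=(2,0) succ=(0,0) retry=(0,1)
step 3 (A CAS): counter=3 r=(2,0) succ=(1,0) retry=(0,1)
step 4 (A LOAD): counter=3 r=(3,0) succ=(1,0) retry=(0,1)
step 5 (B CAS): counter=3 r=(3,0) succ=(1,0) retry=(0,2)
step 6 (A CAS): counter=4 r=(3,0) succ=(2,0) retry=(0,2)

counter=4 r=(3,0) succ=(2,0) retry=(0,2)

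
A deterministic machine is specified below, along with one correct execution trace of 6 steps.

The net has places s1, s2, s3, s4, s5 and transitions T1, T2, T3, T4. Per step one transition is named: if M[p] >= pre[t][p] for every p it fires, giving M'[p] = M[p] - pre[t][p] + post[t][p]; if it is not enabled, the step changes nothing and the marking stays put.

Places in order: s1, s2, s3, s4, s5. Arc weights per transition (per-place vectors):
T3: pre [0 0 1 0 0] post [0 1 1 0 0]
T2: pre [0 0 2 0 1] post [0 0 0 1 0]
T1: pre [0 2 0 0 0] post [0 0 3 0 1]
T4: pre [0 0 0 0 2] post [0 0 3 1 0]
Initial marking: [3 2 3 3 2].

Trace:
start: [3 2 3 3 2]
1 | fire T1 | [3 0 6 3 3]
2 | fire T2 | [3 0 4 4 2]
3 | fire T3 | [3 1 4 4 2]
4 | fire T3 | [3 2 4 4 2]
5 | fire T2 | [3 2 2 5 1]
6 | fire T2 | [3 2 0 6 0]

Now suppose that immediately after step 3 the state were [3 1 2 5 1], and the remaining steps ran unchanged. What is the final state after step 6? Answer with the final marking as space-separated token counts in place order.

3 2 0 6 0

state after step 3 := [3 1 2 5 1]
4 | fire T3 | [3 2 2 5 1]
5 | fire T2 | [3 2 0 6 0]
6 | fire T2 | [3 2 0 6 0]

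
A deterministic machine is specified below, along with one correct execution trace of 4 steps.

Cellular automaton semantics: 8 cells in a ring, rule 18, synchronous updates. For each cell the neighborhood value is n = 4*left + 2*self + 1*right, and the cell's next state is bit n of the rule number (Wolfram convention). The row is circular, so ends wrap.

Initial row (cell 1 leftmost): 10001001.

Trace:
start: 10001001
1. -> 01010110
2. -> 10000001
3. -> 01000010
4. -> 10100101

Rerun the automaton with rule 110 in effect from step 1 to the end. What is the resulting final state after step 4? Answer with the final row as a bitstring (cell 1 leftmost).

(re-executing steps 1..4 under rule 110; state before step 1: 10001001)
1. -> 10011011
2. -> 10111110
3. -> 11100011
4. -> 00100110

00100110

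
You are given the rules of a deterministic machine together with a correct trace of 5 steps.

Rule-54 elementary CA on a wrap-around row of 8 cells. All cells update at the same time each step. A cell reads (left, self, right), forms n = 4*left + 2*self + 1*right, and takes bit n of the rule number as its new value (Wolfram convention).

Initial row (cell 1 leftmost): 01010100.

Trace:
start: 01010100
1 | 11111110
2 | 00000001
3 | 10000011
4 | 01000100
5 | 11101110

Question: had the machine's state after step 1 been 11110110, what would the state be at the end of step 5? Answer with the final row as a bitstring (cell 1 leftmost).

state after step 1 := 11110110
2 | 00001001
3 | 10011111
4 | 01100000
5 | 10010000

10010000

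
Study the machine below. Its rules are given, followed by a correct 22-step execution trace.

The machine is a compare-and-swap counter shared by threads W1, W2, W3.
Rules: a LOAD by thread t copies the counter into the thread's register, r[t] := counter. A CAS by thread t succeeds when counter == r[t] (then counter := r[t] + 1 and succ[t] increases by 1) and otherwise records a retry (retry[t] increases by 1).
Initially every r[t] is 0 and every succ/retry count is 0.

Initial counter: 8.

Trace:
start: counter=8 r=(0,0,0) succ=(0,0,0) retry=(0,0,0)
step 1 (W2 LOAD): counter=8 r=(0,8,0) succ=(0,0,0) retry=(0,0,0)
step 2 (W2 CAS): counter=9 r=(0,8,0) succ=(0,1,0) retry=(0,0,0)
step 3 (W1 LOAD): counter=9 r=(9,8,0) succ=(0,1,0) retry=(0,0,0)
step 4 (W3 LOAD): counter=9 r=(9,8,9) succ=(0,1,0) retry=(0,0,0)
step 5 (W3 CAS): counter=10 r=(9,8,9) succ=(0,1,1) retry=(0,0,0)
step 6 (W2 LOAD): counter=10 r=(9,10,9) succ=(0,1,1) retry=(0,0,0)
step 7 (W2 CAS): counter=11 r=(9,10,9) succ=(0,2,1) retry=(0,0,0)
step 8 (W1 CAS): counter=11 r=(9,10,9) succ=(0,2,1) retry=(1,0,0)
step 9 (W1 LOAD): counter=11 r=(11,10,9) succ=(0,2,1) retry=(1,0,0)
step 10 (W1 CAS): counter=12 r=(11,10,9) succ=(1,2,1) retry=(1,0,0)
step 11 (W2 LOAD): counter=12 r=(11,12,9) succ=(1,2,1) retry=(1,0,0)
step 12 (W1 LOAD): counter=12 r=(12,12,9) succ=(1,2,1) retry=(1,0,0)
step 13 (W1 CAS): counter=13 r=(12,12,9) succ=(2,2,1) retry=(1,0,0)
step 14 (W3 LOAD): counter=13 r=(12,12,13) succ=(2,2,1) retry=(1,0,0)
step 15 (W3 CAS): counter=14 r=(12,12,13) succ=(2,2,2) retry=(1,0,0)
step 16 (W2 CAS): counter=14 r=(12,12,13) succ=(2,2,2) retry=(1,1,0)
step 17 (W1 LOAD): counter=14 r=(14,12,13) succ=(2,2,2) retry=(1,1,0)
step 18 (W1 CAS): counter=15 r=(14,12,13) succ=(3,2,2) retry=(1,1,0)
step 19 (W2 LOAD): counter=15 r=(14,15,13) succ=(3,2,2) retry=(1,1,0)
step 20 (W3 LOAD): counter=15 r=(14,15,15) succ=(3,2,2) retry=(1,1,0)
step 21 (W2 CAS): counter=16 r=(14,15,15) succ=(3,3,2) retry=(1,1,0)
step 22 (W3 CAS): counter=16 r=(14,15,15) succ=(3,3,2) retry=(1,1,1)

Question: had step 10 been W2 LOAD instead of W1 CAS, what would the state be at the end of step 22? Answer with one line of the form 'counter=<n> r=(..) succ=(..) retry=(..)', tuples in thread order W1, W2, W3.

counter=15 r=(13,14,14) succ=(2,3,2) retry=(1,1,1)

(re-executing from step 10 with the substitution; state before step 10: counter=11 r=(11,10,9) succ=(0,2,1) retry=(1,0,0))
step 10 (W2 LOAD): counter=11 r=(11,11,9) succ=(0,2,1) retry=(1,0,0)
step 11 (W2 LOAD): counter=11 r=(11,11,9) succ=(0,2,1) retry=(1,0,0)
step 12 (W1 LOAD): counter=11 r=(11,11,9) succ=(0,2,1) retry=(1,0,0)
step 13 (W1 CAS): counter=12 r=(11,11,9) succ=(1,2,1) retry=(1,0,0)
step 14 (W3 LOAD): counter=12 r=(11,11,12) succ=(1,2,1) retry=(1,0,0)
step 15 (W3 CAS): counter=13 r=(11,11,12) succ=(1,2,2) retry=(1,0,0)
step 16 (W2 CAS): counter=13 r=(11,11,12) succ=(1,2,2) retry=(1,1,0)
step 17 (W1 LOAD): counter=13 r=(13,11,12) succ=(1,2,2) retry=(1,1,0)
step 18 (W1 CAS): counter=14 r=(13,11,12) succ=(2,2,2) retry=(1,1,0)
step 19 (W2 LOAD): counter=14 r=(13,14,12) succ=(2,2,2) retry=(1,1,0)
step 20 (W3 LOAD): counter=14 r=(13,14,14) succ=(2,2,2) retry=(1,1,0)
step 21 (W2 CAS): counter=15 r=(13,14,14) succ=(2,3,2) retry=(1,1,0)
step 22 (W3 CAS): counter=15 r=(13,14,14) succ=(2,3,2) retry=(1,1,1)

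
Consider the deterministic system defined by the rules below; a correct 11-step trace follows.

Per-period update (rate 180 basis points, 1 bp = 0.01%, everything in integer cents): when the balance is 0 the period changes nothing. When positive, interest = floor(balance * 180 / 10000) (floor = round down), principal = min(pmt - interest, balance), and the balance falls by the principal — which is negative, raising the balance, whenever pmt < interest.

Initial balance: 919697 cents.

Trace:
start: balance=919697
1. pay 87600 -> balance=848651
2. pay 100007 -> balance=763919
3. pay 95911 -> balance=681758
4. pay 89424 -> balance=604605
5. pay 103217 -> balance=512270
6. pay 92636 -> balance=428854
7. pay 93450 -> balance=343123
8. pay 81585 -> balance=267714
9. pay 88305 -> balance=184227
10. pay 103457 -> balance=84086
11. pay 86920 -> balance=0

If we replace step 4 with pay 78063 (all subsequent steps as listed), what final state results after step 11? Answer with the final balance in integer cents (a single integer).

11552

(re-executing from step 4 with the substitution; state before step 4: balance=681758)
4. pay 78063 -> balance=615966
5. pay 103217 -> balance=523836
6. pay 92636 -> balance=440629
7. pay 93450 -> balance=355110
8. pay 81585 -> balance=279916
9. pay 88305 -> balance=196649
10. pay 103457 -> balance=96731
11. pay 86920 -> balance=11552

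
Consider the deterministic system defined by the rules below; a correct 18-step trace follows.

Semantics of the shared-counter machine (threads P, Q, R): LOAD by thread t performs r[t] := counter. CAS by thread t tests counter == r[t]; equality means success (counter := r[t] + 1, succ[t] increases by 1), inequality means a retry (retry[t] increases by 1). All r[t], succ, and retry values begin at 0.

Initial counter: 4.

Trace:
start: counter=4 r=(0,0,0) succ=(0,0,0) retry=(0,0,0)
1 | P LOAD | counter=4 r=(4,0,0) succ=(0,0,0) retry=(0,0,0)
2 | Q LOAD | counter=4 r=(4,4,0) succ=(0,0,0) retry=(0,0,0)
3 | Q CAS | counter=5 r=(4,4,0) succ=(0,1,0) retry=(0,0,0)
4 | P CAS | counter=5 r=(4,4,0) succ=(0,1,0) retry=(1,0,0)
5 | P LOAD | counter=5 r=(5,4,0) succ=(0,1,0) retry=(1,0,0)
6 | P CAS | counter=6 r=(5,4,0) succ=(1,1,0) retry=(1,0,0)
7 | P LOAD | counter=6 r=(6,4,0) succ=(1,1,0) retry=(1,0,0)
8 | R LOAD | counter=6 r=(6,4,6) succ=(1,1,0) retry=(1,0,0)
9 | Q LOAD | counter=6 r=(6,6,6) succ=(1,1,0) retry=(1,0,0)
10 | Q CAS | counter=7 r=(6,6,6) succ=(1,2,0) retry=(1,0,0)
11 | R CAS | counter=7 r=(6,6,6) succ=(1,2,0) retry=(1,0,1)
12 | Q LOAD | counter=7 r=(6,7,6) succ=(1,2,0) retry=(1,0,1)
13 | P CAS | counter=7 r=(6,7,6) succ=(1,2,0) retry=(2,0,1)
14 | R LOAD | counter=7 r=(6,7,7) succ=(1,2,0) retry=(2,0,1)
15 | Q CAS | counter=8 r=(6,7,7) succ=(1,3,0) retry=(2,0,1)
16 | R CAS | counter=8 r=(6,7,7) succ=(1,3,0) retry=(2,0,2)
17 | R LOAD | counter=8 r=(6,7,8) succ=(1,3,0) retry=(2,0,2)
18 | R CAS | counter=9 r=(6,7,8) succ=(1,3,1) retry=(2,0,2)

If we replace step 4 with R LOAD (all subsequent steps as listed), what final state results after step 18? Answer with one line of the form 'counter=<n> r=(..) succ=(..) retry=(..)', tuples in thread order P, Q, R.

(re-executing from step 4 with the substitution; state before step 4: counter=5 r=(4,4,0) succ=(0,1,0) retry=(0,0,0))
4 | R LOAD | counter=5 r=(4,4,5) succ=(0,1,0) retry=(0,0,0)
5 | P LOAD | counter=5 r=(5,4,5) succ=(0,1,0) retry=(0,0,0)
6 | P CAS | counter=6 r=(5,4,5) succ=(1,1,0) retry=(0,0,0)
7 | P LOAD | counter=6 r=(6,4,5) succ=(1,1,0) retry=(0,0,0)
8 | R LOAD | counter=6 r=(6,4,6) succ=(1,1,0) retry=(0,0,0)
9 | Q LOAD | counter=6 r=(6,6,6) succ=(1,1,0) retry=(0,0,0)
10 | Q CAS | counter=7 r=(6,6,6) succ=(1,2,0) retry=(0,0,0)
11 | R CAS | counter=7 r=(6,6,6) succ=(1,2,0) retry=(0,0,1)
12 | Q LOAD | counter=7 r=(6,7,6) succ=(1,2,0) retry=(0,0,1)
13 | P CAS | counter=7 r=(6,7,6) succ=(1,2,0) retry=(1,0,1)
14 | R LOAD | counter=7 r=(6,7,7) succ=(1,2,0) retry=(1,0,1)
15 | Q CAS | counter=8 r=(6,7,7) succ=(1,3,0) retry=(1,0,1)
16 | R CAS | counter=8 r=(6,7,7) succ=(1,3,0) retry=(1,0,2)
17 | R LOAD | counter=8 r=(6,7,8) succ=(1,3,0) retry=(1,0,2)
18 | R CAS | counter=9 r=(6,7,8) succ=(1,3,1) retry=(1,0,2)

counter=9 r=(6,7,8) succ=(1,3,1) retry=(1,0,2)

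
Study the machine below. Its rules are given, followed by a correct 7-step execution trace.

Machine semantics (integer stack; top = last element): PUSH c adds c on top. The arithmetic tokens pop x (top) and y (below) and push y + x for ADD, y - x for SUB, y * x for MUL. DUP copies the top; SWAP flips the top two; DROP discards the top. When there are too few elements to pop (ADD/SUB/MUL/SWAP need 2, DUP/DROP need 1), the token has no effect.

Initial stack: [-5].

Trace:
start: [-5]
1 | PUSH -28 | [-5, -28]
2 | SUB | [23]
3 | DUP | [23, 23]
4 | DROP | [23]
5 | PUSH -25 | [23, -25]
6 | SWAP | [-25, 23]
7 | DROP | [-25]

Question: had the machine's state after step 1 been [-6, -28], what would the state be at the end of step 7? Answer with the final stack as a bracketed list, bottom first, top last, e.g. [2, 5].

[-25]

state after step 1 := [-6, -28]
2 | SUB | [22]
3 | DUP | [22, 22]
4 | DROP | [22]
5 | PUSH -25 | [22, -25]
6 | SWAP | [-25, 22]
7 | DROP | [-25]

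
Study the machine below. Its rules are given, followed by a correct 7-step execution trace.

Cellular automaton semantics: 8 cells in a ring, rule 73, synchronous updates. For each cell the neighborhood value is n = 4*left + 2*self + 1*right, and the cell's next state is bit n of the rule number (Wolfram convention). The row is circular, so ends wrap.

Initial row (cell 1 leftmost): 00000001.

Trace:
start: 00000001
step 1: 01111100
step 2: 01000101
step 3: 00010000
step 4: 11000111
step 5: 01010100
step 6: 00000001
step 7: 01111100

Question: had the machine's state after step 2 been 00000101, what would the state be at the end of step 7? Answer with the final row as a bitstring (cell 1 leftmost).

01010111

state after step 2 := 00000101
step 3: 01110000
step 4: 01010111
step 5: 00000101
step 6: 01110000
step 7: 01010111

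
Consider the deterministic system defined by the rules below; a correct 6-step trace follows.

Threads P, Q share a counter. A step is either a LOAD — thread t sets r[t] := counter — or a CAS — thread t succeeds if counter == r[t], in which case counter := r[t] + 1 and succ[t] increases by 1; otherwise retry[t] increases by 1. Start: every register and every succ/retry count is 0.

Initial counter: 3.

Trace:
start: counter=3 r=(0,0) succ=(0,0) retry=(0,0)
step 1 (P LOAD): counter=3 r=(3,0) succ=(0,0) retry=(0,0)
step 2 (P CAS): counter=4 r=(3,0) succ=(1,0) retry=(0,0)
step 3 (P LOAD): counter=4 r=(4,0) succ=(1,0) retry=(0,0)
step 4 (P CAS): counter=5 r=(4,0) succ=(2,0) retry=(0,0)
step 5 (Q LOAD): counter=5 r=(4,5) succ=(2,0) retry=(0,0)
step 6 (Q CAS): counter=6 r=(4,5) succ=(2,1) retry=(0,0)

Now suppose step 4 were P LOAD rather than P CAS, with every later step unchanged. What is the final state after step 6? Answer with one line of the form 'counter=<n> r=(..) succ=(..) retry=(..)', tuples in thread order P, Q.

(re-executing from step 4 with the substitution; state before step 4: counter=4 r=(4,0) succ=(1,0) retry=(0,0))
step 4 (P LOAD): counter=4 r=(4,0) succ=(1,0) retry=(0,0)
step 5 (Q LOAD): counter=4 r=(4,4) succ=(1,0) retry=(0,0)
step 6 (Q CAS): counter=5 r=(4,4) succ=(1,1) retry=(0,0)

counter=5 r=(4,4) succ=(1,1) retry=(0,0)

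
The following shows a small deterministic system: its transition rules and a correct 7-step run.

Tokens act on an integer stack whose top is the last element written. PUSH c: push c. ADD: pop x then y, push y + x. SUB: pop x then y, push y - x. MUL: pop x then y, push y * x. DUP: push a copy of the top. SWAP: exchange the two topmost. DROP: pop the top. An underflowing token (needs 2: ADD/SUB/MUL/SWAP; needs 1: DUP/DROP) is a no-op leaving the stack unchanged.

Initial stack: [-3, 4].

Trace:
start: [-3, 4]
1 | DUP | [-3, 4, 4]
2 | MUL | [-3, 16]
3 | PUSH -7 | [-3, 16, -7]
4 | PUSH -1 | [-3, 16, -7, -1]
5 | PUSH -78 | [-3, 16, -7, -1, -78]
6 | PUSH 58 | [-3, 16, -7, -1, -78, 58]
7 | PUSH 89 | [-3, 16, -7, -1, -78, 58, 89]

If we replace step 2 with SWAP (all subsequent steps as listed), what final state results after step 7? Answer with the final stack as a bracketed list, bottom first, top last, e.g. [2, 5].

(re-executing from step 2 with the substitution; state before step 2: [-3, 4, 4])
2 | SWAP | [-3, 4, 4]
3 | PUSH -7 | [-3, 4, 4, -7]
4 | PUSH -1 | [-3, 4, 4, -7, -1]
5 | PUSH -78 | [-3, 4, 4, -7, -1, -78]
6 | PUSH 58 | [-3, 4, 4, -7, -1, -78, 58]
7 | PUSH 89 | [-3, 4, 4, -7, -1, -78, 58, 89]

[-3, 4, 4, -7, -1, -78, 58, 89]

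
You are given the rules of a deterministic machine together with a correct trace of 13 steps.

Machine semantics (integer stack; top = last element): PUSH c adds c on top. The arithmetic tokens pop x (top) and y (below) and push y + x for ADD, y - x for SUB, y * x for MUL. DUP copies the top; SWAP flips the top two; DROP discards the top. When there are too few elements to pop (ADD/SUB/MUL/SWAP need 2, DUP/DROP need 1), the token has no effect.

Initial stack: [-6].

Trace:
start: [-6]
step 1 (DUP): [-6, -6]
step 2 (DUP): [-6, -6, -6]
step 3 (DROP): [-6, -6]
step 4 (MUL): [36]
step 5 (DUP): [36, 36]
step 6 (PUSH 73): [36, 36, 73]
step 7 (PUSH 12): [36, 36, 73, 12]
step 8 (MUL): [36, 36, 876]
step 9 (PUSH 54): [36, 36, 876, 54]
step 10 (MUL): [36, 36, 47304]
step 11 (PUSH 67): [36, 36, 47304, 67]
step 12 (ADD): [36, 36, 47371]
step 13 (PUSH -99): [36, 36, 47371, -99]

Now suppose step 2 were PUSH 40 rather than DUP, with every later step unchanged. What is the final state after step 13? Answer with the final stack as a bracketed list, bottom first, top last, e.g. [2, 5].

[36, 36, 47371, -99]

(re-executing from step 2 with the substitution; state before step 2: [-6, -6])
step 2 (PUSH 40): [-6, -6, 40]
step 3 (DROP): [-6, -6]
step 4 (MUL): [36]
step 5 (DUP): [36, 36]
step 6 (PUSH 73): [36, 36, 73]
step 7 (PUSH 12): [36, 36, 73, 12]
step 8 (MUL): [36, 36, 876]
step 9 (PUSH 54): [36, 36, 876, 54]
step 10 (MUL): [36, 36, 47304]
step 11 (PUSH 67): [36, 36, 47304, 67]
step 12 (ADD): [36, 36, 47371]
step 13 (PUSH -99): [36, 36, 47371, -99]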